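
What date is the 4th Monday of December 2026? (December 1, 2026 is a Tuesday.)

December 2026 begins on a Tuesday, so the first Monday is December 7 (6 days later).
The 4th Monday is 3 weeks later: 7 + 21 = 28.

2026-12-28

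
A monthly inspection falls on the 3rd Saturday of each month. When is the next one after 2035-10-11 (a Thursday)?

October 2035 starts on a Monday; its first Saturday is the 6th, so the 3rd Saturday is the 20th — 2035-10-20.
2035-10-20 is after 2035-10-11, so that is the next one.

2035-10-20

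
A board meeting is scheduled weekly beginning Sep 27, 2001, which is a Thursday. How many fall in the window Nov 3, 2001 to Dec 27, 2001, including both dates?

Occurrences land 7·i days after Sep 27, 2001 for i = 0, 1, 2, …
Nov 3, 2001 is 37 days after the start; 37 ÷ 7 = 5 remainder 2; since the remainder is 2, round up to i = 6. First occurrence in the window: #7 on Nov 8, 2001 (6×7 = 42 days in).
Dec 27, 2001 is 91 days after the start; 91 ÷ 7 = 13 remainder 0. Last occurrence in the window: #14 on Dec 27, 2001.
Occurrences #7 through #14: 8 in total.

8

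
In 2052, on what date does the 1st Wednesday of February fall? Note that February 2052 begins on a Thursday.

2052-02-07

February 2052 begins on a Thursday, so the first Wednesday is February 7 (6 days later).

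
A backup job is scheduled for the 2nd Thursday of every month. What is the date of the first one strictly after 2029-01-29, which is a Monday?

January 2029 starts on a Monday; its first Thursday is the 4th, so the 2nd Thursday is the 11th — 2029-01-11.
That is not after 2029-01-29, so look at February 2029.
February 2029 starts on a Thursday; its first Thursday is the 1st, so the 2nd Thursday is the 8th — 2029-02-08.

2029-02-08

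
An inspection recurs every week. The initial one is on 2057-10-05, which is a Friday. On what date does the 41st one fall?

2058-07-12

The 41st occurrence is 40 intervals after the first: 40 × 7 = 280 days after 2057-10-05.
October has 31 days — 26 days to the end of October leaves 254.
November has 30 days (224 left).
December has 31 days (193 left).
January has 31 days (162 left).
February has 28 days (134 left).
March has 31 days (103 left).
April has 30 days (73 left).
May has 31 days (42 left).
June has 30 days (12 left).
12 days into July → 2058-07-12.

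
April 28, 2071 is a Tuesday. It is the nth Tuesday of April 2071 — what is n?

Day 28 falls in week ⌈28/7⌉ of the month.
Days 1–7 hold the 1st Tuesday, 8–14 the 2nd, 15–21 the 3rd, 22–28 the 4th, 29–31 the 5th.
28 is in the range for the 4th.

4th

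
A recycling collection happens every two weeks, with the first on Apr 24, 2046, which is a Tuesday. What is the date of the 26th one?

The 26th occurrence is 25 intervals after the first: 25 × 14 = 350 days after Apr 24, 2046.
Apr has 30 days — 6 days to the end of Apr leaves 344.
May has 31 days (313 left).
Jun has 30 days (283 left).
Jul has 31 days (252 left).
Aug has 31 days (221 left).
Sep has 30 days (191 left).
Oct has 31 days (160 left).
Nov has 30 days (130 left).
Dec has 31 days (99 left).
Jan has 31 days (68 left).
Feb has 28 days (40 left).
Mar has 31 days (9 left).
9 days into Apr → Apr 9, 2047.

Apr 9, 2047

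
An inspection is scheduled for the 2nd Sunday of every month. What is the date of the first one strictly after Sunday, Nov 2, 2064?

Nov 9, 2064

Nov 2064 starts on a Saturday; its first Sunday is the 2nd, so the 2nd Sunday is the 9th — Nov 9, 2064.
Nov 9, 2064 is after Nov 2, 2064, so that is the next one.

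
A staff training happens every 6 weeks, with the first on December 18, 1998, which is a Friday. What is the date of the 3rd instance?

The 3rd occurrence is 2 intervals after the first: 2 × 42 = 84 days after December 18, 1998.
December has 31 days — 13 days to the end of December leaves 71.
January has 31 days (40 left).
February has 28 days (12 left).
12 days into March → March 12, 1999.

March 12, 1999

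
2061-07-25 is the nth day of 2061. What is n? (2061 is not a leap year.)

206

Days in months before July: 31 + 28 + 31 + 30 + 31 + 30 = 181.
Plus 25 days into July → day 206.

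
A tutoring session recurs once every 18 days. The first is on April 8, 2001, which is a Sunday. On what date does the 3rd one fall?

May 14, 2001

The 3rd occurrence is 2 intervals after the first: 2 × 18 = 36 days after April 8, 2001.
April has 30 days — 22 days to the end of April leaves 14.
14 days into May → May 14, 2001.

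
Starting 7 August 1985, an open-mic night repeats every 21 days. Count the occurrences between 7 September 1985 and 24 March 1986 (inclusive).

Occurrences land 21·i days after 7 August 1985 for i = 0, 1, 2, …
7 September 1985 is 31 days after the start; 31 ÷ 21 = 1 remainder 10; since the remainder is 10, round up to i = 2. First occurrence in the window: #3 on 18 September 1985 (2×21 = 42 days in).
24 March 1986 is 229 days after the start; 229 ÷ 21 = 10 remainder 19. Last occurrence in the window: #11 on 5 March 1986.
Occurrences #3 through #11: 9 in total.

9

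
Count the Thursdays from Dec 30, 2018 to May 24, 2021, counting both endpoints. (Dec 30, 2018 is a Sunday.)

125

Dec 30, 2018 is a Sunday; the first Thursday on or after it is Jan 3, 2019 (4 days later).
From Jan 3, 2019 to May 24, 2021: 362 + 366 + 144 = 872 days (rest of 2019, 2020, to May 24, 2021 in 2021).
872 ÷ 7 = 124 full weeks with remainder 4, so 124 more Thursdays after the first → 125.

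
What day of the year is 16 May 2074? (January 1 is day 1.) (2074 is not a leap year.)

136

Days in months before May: 31 + 28 + 31 + 30 = 120.
Plus 16 days into May → day 136.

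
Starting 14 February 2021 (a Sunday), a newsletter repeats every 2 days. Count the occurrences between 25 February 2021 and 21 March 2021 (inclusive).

12

Occurrences land 2·i days after 14 February 2021 for i = 0, 1, 2, …
25 February 2021 is 11 days after the start; 11 ÷ 2 = 5 remainder 1; since the remainder is 1, round up to i = 6. First occurrence in the window: #7 on 26 February 2021 (6×2 = 12 days in).
21 March 2021 is 35 days after the start; 35 ÷ 2 = 17 remainder 1. Last occurrence in the window: #18 on 20 March 2021.
Occurrences #7 through #18: 12 in total.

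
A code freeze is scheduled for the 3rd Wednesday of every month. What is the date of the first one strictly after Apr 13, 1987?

Apr 1987 starts on a Wednesday; its first Wednesday is the 1st, so the 3rd Wednesday is the 15th — Apr 15, 1987.
Apr 15, 1987 is after Apr 13, 1987, so that is the next one.

Apr 15, 1987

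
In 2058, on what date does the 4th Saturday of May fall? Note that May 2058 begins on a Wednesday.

May 2058 begins on a Wednesday, so the first Saturday is May 4 (3 days later).
The 4th Saturday is 3 weeks later: 4 + 21 = 25.

May 25, 2058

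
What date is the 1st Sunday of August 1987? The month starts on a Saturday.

August 1987 begins on a Saturday, so the first Sunday is August 2 (1 day later).

2 August 1987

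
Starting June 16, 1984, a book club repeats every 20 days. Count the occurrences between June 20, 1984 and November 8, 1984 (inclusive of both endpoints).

Occurrences land 20·i days after June 16, 1984 for i = 0, 1, 2, …
June 20, 1984 is 4 days after the start; 4 ÷ 20 = 0 remainder 4; since the remainder is 4, round up to i = 1. First occurrence in the window: #2 on July 6, 1984 (1×20 = 20 days in).
November 8, 1984 is 145 days after the start; 145 ÷ 20 = 7 remainder 5. Last occurrence in the window: #8 on November 3, 1984.
Occurrences #2 through #8: 7 in total.

7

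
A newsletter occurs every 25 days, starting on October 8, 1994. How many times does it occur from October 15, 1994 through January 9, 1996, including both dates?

18

Occurrences land 25·i days after October 8, 1994 for i = 0, 1, 2, …
October 15, 1994 is 7 days after the start; 7 ÷ 25 = 0 remainder 7; since the remainder is 7, round up to i = 1. First occurrence in the window: #2 on November 2, 1994 (1×25 = 25 days in).
January 9, 1996 is 458 days after the start; 458 ÷ 25 = 18 remainder 8. Last occurrence in the window: #19 on January 1, 1996.
Occurrences #2 through #19: 18 in total.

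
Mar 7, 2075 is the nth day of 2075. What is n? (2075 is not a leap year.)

Days in months before Mar: 31 + 28 = 59.
Plus 7 days into Mar → day 66.

66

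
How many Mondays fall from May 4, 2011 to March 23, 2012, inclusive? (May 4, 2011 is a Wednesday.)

May 4, 2011 is a Wednesday; the first Monday on or after it is May 9, 2011 (5 days later).
From May 9, 2011 to March 23, 2012: 22 + 30 + 31 + 31 + 30 + 31 + 30 + 31 + 31 + 29 + 23 = 319 days (rest of May, June, July, August, September, October, November, December, January, February, March).
319 ÷ 7 = 45 full weeks with remainder 4, so 45 more Mondays after the first → 46.

46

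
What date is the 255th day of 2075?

Jan has 31 days (255 − 31 = 224 remain).
Feb has 28 days (224 − 28 = 196 remain).
Mar has 31 days (196 − 31 = 165 remain).
Apr has 30 days (165 − 30 = 135 remain).
May has 31 days (135 − 31 = 104 remain).
Jun has 30 days (104 − 30 = 74 remain).
Jul has 31 days (74 − 31 = 43 remain).
Aug has 31 days (43 − 31 = 12 remain).
12 into Sep → Sep 12.

Sep 12, 2075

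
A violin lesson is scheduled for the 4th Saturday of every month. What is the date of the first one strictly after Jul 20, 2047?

Jul 27, 2047

Jul 2047 starts on a Monday; its first Saturday is the 6th, so the 4th Saturday is the 27th — Jul 27, 2047.
Jul 27, 2047 is after Jul 20, 2047, so that is the next one.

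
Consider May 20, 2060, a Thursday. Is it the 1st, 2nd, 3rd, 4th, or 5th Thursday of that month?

Day 20 falls in week ⌈20/7⌉ of the month.
Days 1–7 hold the 1st Thursday, 8–14 the 2nd, 15–21 the 3rd, 22–28 the 4th, 29–31 the 5th.
20 is in the range for the 3rd.

3rd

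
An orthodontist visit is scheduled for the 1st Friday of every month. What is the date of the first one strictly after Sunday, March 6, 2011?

April 1, 2011

March 2011 starts on a Tuesday, so its 1st Friday is March 4, 2011 (3 days in).
That is not after March 6, 2011, so look at April 2011.
April 2011 starts on a Friday, so its 1st Friday is April 1, 2011.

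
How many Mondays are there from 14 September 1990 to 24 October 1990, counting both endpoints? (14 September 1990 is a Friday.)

6

14 September 1990 is a Friday; the first Monday on or after it is 17 September 1990 (3 days later).
From 17 September 1990 to 24 October 1990: 13 + 24 = 37 days (rest of September, October).
37 ÷ 7 = 5 full weeks with remainder 2, so 5 more Mondays after the first → 6.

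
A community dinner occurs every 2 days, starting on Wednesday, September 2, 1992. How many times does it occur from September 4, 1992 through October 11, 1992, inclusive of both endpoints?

Occurrences land 2·i days after September 2, 1992 for i = 0, 1, 2, …
September 4, 1992 is 2 days after the start; 2 ÷ 2 = 1 remainder 0. First occurrence in the window: #2 on September 4, 1992 (1×2 = 2 days in).
October 11, 1992 is 39 days after the start; 39 ÷ 2 = 19 remainder 1. Last occurrence in the window: #20 on October 10, 1992.
Occurrences #2 through #20: 19 in total.

19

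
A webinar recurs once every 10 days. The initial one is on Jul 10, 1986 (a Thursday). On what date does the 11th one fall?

Oct 18, 1986

The 11th occurrence is 10 intervals after the first: 10 × 10 = 100 days after Jul 10, 1986.
Jul has 31 days — 21 days to the end of Jul leaves 79.
Aug has 31 days (48 left).
Sep has 30 days (18 left).
18 days into Oct → Oct 18, 1986.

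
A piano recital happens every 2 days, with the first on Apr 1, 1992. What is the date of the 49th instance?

Jul 6, 1992

The 49th occurrence is 48 intervals after the first: 48 × 2 = 96 days after Apr 1, 1992.
Apr has 30 days — 29 days to the end of Apr leaves 67.
May has 31 days (36 left).
Jun has 30 days (6 left).
6 days into Jul → Jul 6, 1992.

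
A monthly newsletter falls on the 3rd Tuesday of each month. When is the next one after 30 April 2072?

April 2072 starts on a Friday; its first Tuesday is the 5th, so the 3rd Tuesday is the 19th — 19 April 2072.
That is not after 30 April 2072, so look at May 2072.
May 2072 starts on a Sunday; its first Tuesday is the 3rd, so the 3rd Tuesday is the 17th — 17 May 2072.

17 May 2072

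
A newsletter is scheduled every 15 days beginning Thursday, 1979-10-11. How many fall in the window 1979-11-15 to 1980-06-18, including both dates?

14

Occurrences land 15·i days after 1979-10-11 for i = 0, 1, 2, …
1979-11-15 is 35 days after the start; 35 ÷ 15 = 2 remainder 5; since the remainder is 5, round up to i = 3. First occurrence in the window: #4 on 1979-11-25 (3×15 = 45 days in).
1980-06-18 is 251 days after the start; 251 ÷ 15 = 16 remainder 11. Last occurrence in the window: #17 on 1980-06-07.
Occurrences #4 through #17: 14 in total.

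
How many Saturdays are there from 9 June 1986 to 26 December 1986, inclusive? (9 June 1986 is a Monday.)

28

9 June 1986 is a Monday; the first Saturday on or after it is 14 June 1986 (5 days later).
From 14 June 1986 to 26 December 1986: 16 + 31 + 31 + 30 + 31 + 30 + 26 = 195 days (rest of June, July, August, September, October, November, December).
195 ÷ 7 = 27 full weeks with remainder 6, so 27 more Saturdays after the first → 28.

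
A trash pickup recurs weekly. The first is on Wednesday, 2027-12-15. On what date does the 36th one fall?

2028-08-16

The 36th occurrence is 35 intervals after the first: 35 × 7 = 245 days after 2027-12-15.
December has 31 days — 16 days to the end of December leaves 229.
January has 31 days (198 left).
February has 29 days (169 left).
March has 31 days (138 left).
April has 30 days (108 left).
May has 31 days (77 left).
June has 30 days (47 left).
July has 31 days (16 left).
16 days into August → 2028-08-16.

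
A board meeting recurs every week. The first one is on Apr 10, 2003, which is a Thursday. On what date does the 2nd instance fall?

The 2nd occurrence is 1 interval after the first: 1 × 7 = 7 days after Apr 10, 2003.
7 days later is Apr 17, 2003.

Apr 17, 2003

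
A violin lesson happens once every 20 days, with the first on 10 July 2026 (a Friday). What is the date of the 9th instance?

The 9th occurrence is 8 intervals after the first: 8 × 20 = 160 days after 10 July 2026.
July has 31 days — 21 days to the end of July leaves 139.
August has 31 days (108 left).
September has 30 days (78 left).
October has 31 days (47 left).
November has 30 days (17 left).
17 days into December → 17 December 2026.

17 December 2026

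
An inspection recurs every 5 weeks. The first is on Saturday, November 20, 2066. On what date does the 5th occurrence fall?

The 5th occurrence is 4 intervals after the first: 4 × 35 = 140 days after November 20, 2066.
November has 30 days — 10 days to the end of November leaves 130.
December has 31 days (99 left).
January has 31 days (68 left).
February has 28 days (40 left).
March has 31 days (9 left).
9 days into April → April 9, 2067.

April 9, 2067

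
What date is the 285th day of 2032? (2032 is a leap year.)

Jan has 31 days (285 − 31 = 254 remain).
Feb has 29 days (254 − 29 = 225 remain).
Mar has 31 days (225 − 31 = 194 remain).
Apr has 30 days (194 − 30 = 164 remain).
May has 31 days (164 − 31 = 133 remain).
Jun has 30 days (133 − 30 = 103 remain).
Jul has 31 days (103 − 31 = 72 remain).
Aug has 31 days (72 − 31 = 41 remain).
Sep has 30 days (41 − 30 = 11 remain).
11 into Oct → Oct 11.

Oct 11, 2032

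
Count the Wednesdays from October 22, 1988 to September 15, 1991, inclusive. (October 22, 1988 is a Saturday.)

151

October 22, 1988 is a Saturday; the first Wednesday on or after it is October 26, 1988 (4 days later).
From October 26, 1988 to September 15, 1991: 66 + 365 + 365 + 258 = 1054 days (rest of 1988, 1989, 1990, to September 15, 1991 in 1991).
1054 ÷ 7 = 150 full weeks with remainder 4, so 150 more Wednesdays after the first → 151.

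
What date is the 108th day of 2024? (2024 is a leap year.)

Jan has 31 days (108 − 31 = 77 remain).
Feb has 29 days (77 − 29 = 48 remain).
Mar has 31 days (48 − 31 = 17 remain).
17 into Apr → Apr 17.

Apr 17, 2024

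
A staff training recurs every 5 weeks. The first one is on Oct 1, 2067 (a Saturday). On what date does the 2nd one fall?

Nov 5, 2067

The 2nd occurrence is 1 interval after the first: 1 × 35 = 35 days after Oct 1, 2067.
Oct has 31 days — 30 days to the end of Oct leaves 5.
5 days into Nov → Nov 5, 2067.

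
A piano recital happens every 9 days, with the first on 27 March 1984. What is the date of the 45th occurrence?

The 45th occurrence is 44 intervals after the first: 44 × 9 = 396 days after 27 March 1984.
March has 31 days — 4 days to the end of March leaves 392.
April has 30 days (362 left).
May has 31 days (331 left).
June has 30 days (301 left).
July has 31 days (270 left).
August has 31 days (239 left).
September has 30 days (209 left).
October has 31 days (178 left).
November has 30 days (148 left).
December has 31 days (117 left).
January has 31 days (86 left).
February has 28 days (58 left).
March has 31 days (27 left).
27 days into April → 27 April 1985.

27 April 1985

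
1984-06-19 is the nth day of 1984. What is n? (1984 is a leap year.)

Days in months before June: 31 + 29 + 31 + 30 + 31 = 152.
Plus 19 days into June → day 171.

171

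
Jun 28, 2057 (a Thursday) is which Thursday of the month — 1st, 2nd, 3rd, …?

Day 28 falls in week ⌈28/7⌉ of the month.
Days 1–7 hold the 1st Thursday, 8–14 the 2nd, 15–21 the 3rd, 22–28 the 4th, 29–31 the 5th.
28 is in the range for the 4th.

4th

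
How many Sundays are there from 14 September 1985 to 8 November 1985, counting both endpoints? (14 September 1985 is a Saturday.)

14 September 1985 is a Saturday; the first Sunday on or after it is 15 September 1985 (1 day later).
From 15 September 1985 to 8 November 1985: 15 + 31 + 8 = 54 days (rest of September, October, November).
54 ÷ 7 = 7 full weeks with remainder 5, so 7 more Sundays after the first → 8.

8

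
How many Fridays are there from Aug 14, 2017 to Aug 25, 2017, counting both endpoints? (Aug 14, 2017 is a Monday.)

Aug 14, 2017 is a Monday; the first Friday on or after it is Aug 18, 2017 (4 days later).
From Aug 18, 2017 to Aug 25, 2017 is 25 − 18 = 7 days.
7 ÷ 7 = 1 full weeks with remainder 0, so 1 more Fridays after the first → 2.

2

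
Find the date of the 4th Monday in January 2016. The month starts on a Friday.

January 2016 begins on a Friday, so the first Monday is January 4 (3 days later).
The 4th Monday is 3 weeks later: 4 + 21 = 25.

25 January 2016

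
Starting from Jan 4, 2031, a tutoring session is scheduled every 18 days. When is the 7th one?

Apr 22, 2031

The 7th occurrence is 6 intervals after the first: 6 × 18 = 108 days after Jan 4, 2031.
Jan has 31 days — 27 days to the end of Jan leaves 81.
Feb has 28 days (53 left).
Mar has 31 days (22 left).
22 days into Apr → Apr 22, 2031.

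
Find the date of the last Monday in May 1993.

31 May 1993

May 1993 begins on a Saturday, so the first Monday is May 3 (2 days later).
May 1993 has 31 days. Adding weeks: 3, 10, 17, 24, 31 — the last one ≤ 31 is the 31st.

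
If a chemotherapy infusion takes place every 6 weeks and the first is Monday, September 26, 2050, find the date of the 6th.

April 24, 2051

The 6th occurrence is 5 intervals after the first: 5 × 42 = 210 days after September 26, 2050.
September has 30 days — 4 days to the end of September leaves 206.
October has 31 days (175 left).
November has 30 days (145 left).
December has 31 days (114 left).
January has 31 days (83 left).
February has 28 days (55 left).
March has 31 days (24 left).
24 days into April → April 24, 2051.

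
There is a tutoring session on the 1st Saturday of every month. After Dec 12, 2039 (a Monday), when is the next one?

Dec 2039 starts on a Thursday, so its 1st Saturday is Dec 3, 2039 (2 days in).
That is not after Dec 12, 2039, so look at Jan 2040.
Jan 2040 starts on a Sunday, so its 1st Saturday is Jan 7, 2040 (6 days in).

Jan 7, 2040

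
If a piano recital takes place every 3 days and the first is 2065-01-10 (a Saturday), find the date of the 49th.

The 49th occurrence is 48 intervals after the first: 48 × 3 = 144 days after 2065-01-10.
January has 31 days — 21 days to the end of January leaves 123.
February has 28 days (95 left).
March has 31 days (64 left).
April has 30 days (34 left).
May has 31 days (3 left).
3 days into June → 2065-06-03.

2065-06-03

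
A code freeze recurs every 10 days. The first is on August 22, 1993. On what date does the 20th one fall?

The 20th occurrence is 19 intervals after the first: 19 × 10 = 190 days after August 22, 1993.
August has 31 days — 9 days to the end of August leaves 181.
September has 30 days (151 left).
October has 31 days (120 left).
November has 30 days (90 left).
December has 31 days (59 left).
January has 31 days (28 left).
28 days into February → February 28, 1994.

February 28, 1994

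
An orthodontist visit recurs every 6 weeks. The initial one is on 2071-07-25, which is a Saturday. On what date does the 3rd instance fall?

The 3rd occurrence is 2 intervals after the first: 2 × 42 = 84 days after 2071-07-25.
July has 31 days — 6 days to the end of July leaves 78.
August has 31 days (47 left).
September has 30 days (17 left).
17 days into October → 2071-10-17.

2071-10-17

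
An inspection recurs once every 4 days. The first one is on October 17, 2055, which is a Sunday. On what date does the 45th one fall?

April 10, 2056

The 45th occurrence is 44 intervals after the first: 44 × 4 = 176 days after October 17, 2055.
October has 31 days — 14 days to the end of October leaves 162.
November has 30 days (132 left).
December has 31 days (101 left).
January has 31 days (70 left).
February has 29 days (41 left).
March has 31 days (10 left).
10 days into April → April 10, 2056.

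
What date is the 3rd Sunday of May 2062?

The first Sunday of May 2062 is May 7.
The 3rd Sunday is 2 weeks later: 7 + 14 = 21.

2062-05-21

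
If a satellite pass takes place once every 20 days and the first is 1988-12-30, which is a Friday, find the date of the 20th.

1990-01-14

The 20th occurrence is 19 intervals after the first: 19 × 20 = 380 days after 1988-12-30.
December has 31 days — 1 day to the end of December leaves 379.
January has 31 days (348 left).
February has 28 days (320 left).
March has 31 days (289 left).
April has 30 days (259 left).
May has 31 days (228 left).
June has 30 days (198 left).
July has 31 days (167 left).
August has 31 days (136 left).
September has 30 days (106 left).
October has 31 days (75 left).
November has 30 days (45 left).
December has 31 days (14 left).
14 days into January → 1990-01-14.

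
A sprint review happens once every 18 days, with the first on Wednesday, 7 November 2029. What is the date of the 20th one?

The 20th occurrence is 19 intervals after the first: 19 × 18 = 342 days after 7 November 2029.
November has 30 days — 23 days to the end of November leaves 319.
December has 31 days (288 left).
January has 31 days (257 left).
February has 28 days (229 left).
March has 31 days (198 left).
April has 30 days (168 left).
May has 31 days (137 left).
June has 30 days (107 left).
July has 31 days (76 left).
August has 31 days (45 left).
September has 30 days (15 left).
15 days into October → 15 October 2030.

15 October 2030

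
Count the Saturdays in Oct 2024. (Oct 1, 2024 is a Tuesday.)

Oct 1, 2024 is a Tuesday; the first Saturday on or after it is Oct 5, 2024 (4 days later).
From Oct 5, 2024 to Oct 31, 2024 is 31 − 5 = 26 days.
26 ÷ 7 = 3 full weeks with remainder 5, so 3 more Saturdays after the first → 4.

4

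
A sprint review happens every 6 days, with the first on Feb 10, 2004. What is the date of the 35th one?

Sep 1, 2004

The 35th occurrence is 34 intervals after the first: 34 × 6 = 204 days after Feb 10, 2004.
Feb has 29 days — 19 days to the end of Feb leaves 185.
Mar has 31 days (154 left).
Apr has 30 days (124 left).
May has 31 days (93 left).
Jun has 30 days (63 left).
Jul has 31 days (32 left).
Aug has 31 days (1 left).
1 day into Sep → Sep 1, 2004.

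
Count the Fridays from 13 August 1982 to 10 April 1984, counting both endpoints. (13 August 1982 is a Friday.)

13 August 1982 is a Friday; the first Friday on or after it is 13 August 1982.
From 13 August 1982 to 10 April 1984: 140 + 365 + 101 = 606 days (rest of 1982, 1983, to 10 April 1984 in 1984).
606 ÷ 7 = 86 full weeks with remainder 4, so 86 more Fridays after the first → 87.

87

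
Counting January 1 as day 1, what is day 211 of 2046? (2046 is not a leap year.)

Jul 30, 2046

Jan has 31 days (211 − 31 = 180 remain).
Feb has 28 days (180 − 28 = 152 remain).
Mar has 31 days (152 − 31 = 121 remain).
Apr has 30 days (121 − 30 = 91 remain).
May has 31 days (91 − 31 = 60 remain).
Jun has 30 days (60 − 30 = 30 remain).
30 into Jul → Jul 30.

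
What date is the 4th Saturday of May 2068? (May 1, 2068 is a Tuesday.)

May 26, 2068

May 2068 begins on a Tuesday, so the first Saturday is May 5 (4 days later).
The 4th Saturday is 3 weeks later: 5 + 21 = 26.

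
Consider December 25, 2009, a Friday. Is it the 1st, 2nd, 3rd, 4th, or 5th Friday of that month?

Day 25 falls in week ⌈25/7⌉ of the month.
Days 1–7 hold the 1st Friday, 8–14 the 2nd, 15–21 the 3rd, 22–28 the 4th, 29–31 the 5th.
25 is in the range for the 4th.

4th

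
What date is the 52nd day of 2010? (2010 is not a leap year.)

Jan has 31 days (52 − 31 = 21 remain).
21 into Feb → Feb 21.

Feb 21, 2010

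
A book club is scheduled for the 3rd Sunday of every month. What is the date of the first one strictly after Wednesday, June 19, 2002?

June 2002 starts on a Saturday; its first Sunday is the 2nd, so the 3rd Sunday is the 16th — June 16, 2002.
That is not after June 19, 2002, so look at July 2002.
July 2002 starts on a Monday; its first Sunday is the 7th, so the 3rd Sunday is the 21st — July 21, 2002.

July 21, 2002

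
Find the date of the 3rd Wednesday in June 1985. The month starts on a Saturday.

June 1985 begins on a Saturday, so the first Wednesday is June 5 (4 days later).
The 3rd Wednesday is 2 weeks later: 5 + 14 = 19.

1985-06-19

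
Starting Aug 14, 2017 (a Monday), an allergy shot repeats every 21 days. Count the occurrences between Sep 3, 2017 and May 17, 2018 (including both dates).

13

Occurrences land 21·i days after Aug 14, 2017 for i = 0, 1, 2, …
Sep 3, 2017 is 20 days after the start; 20 ÷ 21 = 0 remainder 20; since the remainder is 20, round up to i = 1. First occurrence in the window: #2 on Sep 4, 2017 (1×21 = 21 days in).
May 17, 2018 is 276 days after the start; 276 ÷ 21 = 13 remainder 3. Last occurrence in the window: #14 on May 14, 2018.
Occurrences #2 through #14: 13 in total.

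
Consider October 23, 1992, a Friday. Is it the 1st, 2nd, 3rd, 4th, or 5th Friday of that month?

4th

Day 23 falls in week ⌈23/7⌉ of the month.
Days 1–7 hold the 1st Friday, 8–14 the 2nd, 15–21 the 3rd, 22–28 the 4th, 29–31 the 5th.
23 is in the range for the 4th.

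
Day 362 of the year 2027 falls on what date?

January has 31 days (362 − 31 = 331 remain).
February has 28 days (331 − 28 = 303 remain).
March has 31 days (303 − 31 = 272 remain).
April has 30 days (272 − 30 = 242 remain).
May has 31 days (242 − 31 = 211 remain).
June has 30 days (211 − 30 = 181 remain).
July has 31 days (181 − 31 = 150 remain).
August has 31 days (150 − 31 = 119 remain).
September has 30 days (119 − 30 = 89 remain).
October has 31 days (89 − 31 = 58 remain).
November has 30 days (58 − 30 = 28 remain).
28 into December → December 28.

December 28, 2027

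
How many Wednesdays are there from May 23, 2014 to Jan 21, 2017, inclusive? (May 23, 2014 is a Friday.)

139

May 23, 2014 is a Friday; the first Wednesday on or after it is May 28, 2014 (5 days later).
From May 28, 2014 to Jan 21, 2017: 217 + 365 + 366 + 21 = 969 days (rest of 2014, 2015, 2016, to Jan 21, 2017 in 2017).
969 ÷ 7 = 138 full weeks with remainder 3, so 138 more Wednesdays after the first → 139.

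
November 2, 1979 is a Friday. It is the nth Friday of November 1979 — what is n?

1st

Day 2 falls in week ⌈2/7⌉ of the month.
Days 1–7 hold the 1st Friday, 8–14 the 2nd, 15–21 the 3rd, 22–28 the 4th, 29–31 the 5th.
2 is in the range for the 1st.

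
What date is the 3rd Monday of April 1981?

April 20, 1981

The first Monday of April 1981 is April 6.
The 3rd Monday is 2 weeks later: 6 + 14 = 20.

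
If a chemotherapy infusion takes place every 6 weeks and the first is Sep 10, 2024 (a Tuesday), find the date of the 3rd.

The 3rd occurrence is 2 intervals after the first: 2 × 42 = 84 days after Sep 10, 2024.
Sep has 30 days — 20 days to the end of Sep leaves 64.
Oct has 31 days (33 left).
Nov has 30 days (3 left).
3 days into Dec → Dec 3, 2024.

Dec 3, 2024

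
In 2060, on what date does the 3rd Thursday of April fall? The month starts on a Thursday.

2060-04-15

April 2060 begins on a Thursday, so the first Thursday is April 1.
The 3rd Thursday is 2 weeks later: 1 + 14 = 15.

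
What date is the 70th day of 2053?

March 11, 2053

January has 31 days (70 − 31 = 39 remain).
February has 28 days (39 − 28 = 11 remain).
11 into March → March 11.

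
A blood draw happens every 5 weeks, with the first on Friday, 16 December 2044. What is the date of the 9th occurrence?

22 September 2045

The 9th occurrence is 8 intervals after the first: 8 × 35 = 280 days after 16 December 2044.
December has 31 days — 15 days to the end of December leaves 265.
January has 31 days (234 left).
February has 28 days (206 left).
March has 31 days (175 left).
April has 30 days (145 left).
May has 31 days (114 left).
June has 30 days (84 left).
July has 31 days (53 left).
August has 31 days (22 left).
22 days into September → 22 September 2045.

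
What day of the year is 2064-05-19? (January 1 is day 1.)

140

Days in months before May: 31 + 29 + 31 + 30 = 121.
Plus 19 days into May → day 140.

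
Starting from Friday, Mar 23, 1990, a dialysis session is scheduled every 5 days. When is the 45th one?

The 45th occurrence is 44 intervals after the first: 44 × 5 = 220 days after Mar 23, 1990.
Mar has 31 days — 8 days to the end of Mar leaves 212.
Apr has 30 days (182 left).
May has 31 days (151 left).
Jun has 30 days (121 left).
Jul has 31 days (90 left).
Aug has 31 days (59 left).
Sep has 30 days (29 left).
29 days into Oct → Oct 29, 1990.

Oct 29, 1990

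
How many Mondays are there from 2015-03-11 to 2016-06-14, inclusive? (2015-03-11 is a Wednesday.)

66

2015-03-11 is a Wednesday; the first Monday on or after it is 2015-03-16 (5 days later).
From 2015-03-16 to 2016-06-14: 290 + 166 = 456 days (rest of 2015, to 2016-06-14 in 2016).
456 ÷ 7 = 65 full weeks with remainder 1, so 65 more Mondays after the first → 66.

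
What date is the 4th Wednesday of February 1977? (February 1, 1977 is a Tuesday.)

February 1977 begins on a Tuesday, so the first Wednesday is February 2 (1 day later).
The 4th Wednesday is 3 weeks later: 2 + 21 = 23.

February 23, 1977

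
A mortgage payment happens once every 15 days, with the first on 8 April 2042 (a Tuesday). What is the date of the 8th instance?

The 8th occurrence is 7 intervals after the first: 7 × 15 = 105 days after 8 April 2042.
April has 30 days — 22 days to the end of April leaves 83.
May has 31 days (52 left).
June has 30 days (22 left).
22 days into July → 22 July 2042.

22 July 2042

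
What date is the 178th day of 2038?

January has 31 days (178 − 31 = 147 remain).
February has 28 days (147 − 28 = 119 remain).
March has 31 days (119 − 31 = 88 remain).
April has 30 days (88 − 30 = 58 remain).
May has 31 days (58 − 31 = 27 remain).
27 into June → June 27.

27 June 2038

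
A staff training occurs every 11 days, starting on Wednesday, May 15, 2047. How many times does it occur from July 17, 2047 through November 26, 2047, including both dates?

Occurrences land 11·i days after May 15, 2047 for i = 0, 1, 2, …
July 17, 2047 is 63 days after the start; 63 ÷ 11 = 5 remainder 8; since the remainder is 8, round up to i = 6. First occurrence in the window: #7 on July 20, 2047 (6×11 = 66 days in).
November 26, 2047 is 195 days after the start; 195 ÷ 11 = 17 remainder 8. Last occurrence in the window: #18 on November 18, 2047.
Occurrences #7 through #18: 12 in total.

12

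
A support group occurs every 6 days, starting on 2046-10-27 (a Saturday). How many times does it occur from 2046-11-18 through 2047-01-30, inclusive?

Occurrences land 6·i days after 2046-10-27 for i = 0, 1, 2, …
2046-11-18 is 22 days after the start; 22 ÷ 6 = 3 remainder 4; since the remainder is 4, round up to i = 4. First occurrence in the window: #5 on 2046-11-20 (4×6 = 24 days in).
2047-01-30 is 95 days after the start; 95 ÷ 6 = 15 remainder 5. Last occurrence in the window: #16 on 2047-01-25.
Occurrences #5 through #16: 12 in total.

12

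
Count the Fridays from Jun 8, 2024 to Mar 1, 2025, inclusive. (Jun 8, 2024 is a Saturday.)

38

Jun 8, 2024 is a Saturday; the first Friday on or after it is Jun 14, 2024 (6 days later).
From Jun 14, 2024 to Mar 1, 2025: 16 + 31 + 31 + 30 + 31 + 30 + 31 + 31 + 28 + 1 = 260 days (rest of Jun, Jul, Aug, Sep, Oct, Nov, Dec, Jan, Feb, Mar).
260 ÷ 7 = 37 full weeks with remainder 1, so 37 more Fridays after the first → 38.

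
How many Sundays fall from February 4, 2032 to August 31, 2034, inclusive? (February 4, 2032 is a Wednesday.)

134

February 4, 2032 is a Wednesday; the first Sunday on or after it is February 8, 2032 (4 days later).
From February 8, 2032 to August 31, 2034: 327 + 365 + 243 = 935 days (rest of 2032, 2033, to August 31, 2034 in 2034).
935 ÷ 7 = 133 full weeks with remainder 4, so 133 more Sundays after the first → 134.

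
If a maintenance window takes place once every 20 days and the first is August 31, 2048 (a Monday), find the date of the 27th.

The 27th occurrence is 26 intervals after the first: 26 × 20 = 520 days after August 31, 2048.
August has 31 days — 0 days to the end of August leaves 520.
From end of August to end of 2048 is 122 days (398 left).
2049 has 365 days (33 left).
January has 31 days (2 left).
2 days into February → February 2, 2050.

February 2, 2050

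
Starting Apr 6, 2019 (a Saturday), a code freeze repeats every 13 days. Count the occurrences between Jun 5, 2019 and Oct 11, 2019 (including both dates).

Occurrences land 13·i days after Apr 6, 2019 for i = 0, 1, 2, …
Jun 5, 2019 is 60 days after the start; 60 ÷ 13 = 4 remainder 8; since the remainder is 8, round up to i = 5. First occurrence in the window: #6 on Jun 10, 2019 (5×13 = 65 days in).
Oct 11, 2019 is 188 days after the start; 188 ÷ 13 = 14 remainder 6. Last occurrence in the window: #15 on Oct 5, 2019.
Occurrences #6 through #15: 10 in total.

10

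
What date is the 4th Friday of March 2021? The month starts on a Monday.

March 2021 begins on a Monday, so the first Friday is March 5 (4 days later).
The 4th Friday is 3 weeks later: 5 + 21 = 26.

2021-03-26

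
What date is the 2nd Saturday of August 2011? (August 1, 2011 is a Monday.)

2011-08-13

August 2011 begins on a Monday, so the first Saturday is August 6 (5 days later).
The 2nd Saturday is 1 weeks later: 6 + 7 = 13.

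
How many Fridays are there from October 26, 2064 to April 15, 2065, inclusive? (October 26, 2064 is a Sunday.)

24

October 26, 2064 is a Sunday; the first Friday on or after it is October 31, 2064 (5 days later).
From October 31, 2064 to April 15, 2065: 0 + 30 + 31 + 31 + 28 + 31 + 15 = 166 days (rest of October, November, December, January, February, March, April).
166 ÷ 7 = 23 full weeks with remainder 5, so 23 more Fridays after the first → 24.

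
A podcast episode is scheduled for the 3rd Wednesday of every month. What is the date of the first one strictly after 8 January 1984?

January 1984 starts on a Sunday; its first Wednesday is the 4th, so the 3rd Wednesday is the 18th — 18 January 1984.
18 January 1984 is after 8 January 1984, so that is the next one.

18 January 1984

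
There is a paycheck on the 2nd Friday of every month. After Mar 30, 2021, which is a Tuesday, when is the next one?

Mar 2021 starts on a Monday; its first Friday is the 5th, so the 2nd Friday is the 12th — Mar 12, 2021.
That is not after Mar 30, 2021, so look at Apr 2021.
Apr 2021 starts on a Thursday; its first Friday is the 2nd, so the 2nd Friday is the 9th — Apr 9, 2021.

Apr 9, 2021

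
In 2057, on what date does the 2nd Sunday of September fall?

The first Sunday of September 2057 is September 2.
The 2nd Sunday is 1 weeks later: 2 + 7 = 9.

September 9, 2057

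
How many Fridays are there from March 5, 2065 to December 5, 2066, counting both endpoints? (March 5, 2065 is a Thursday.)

92

March 5, 2065 is a Thursday; the first Friday on or after it is March 6, 2065 (1 day later).
From March 6, 2065 to December 5, 2066: 300 + 339 = 639 days (rest of 2065, to December 5, 2066 in 2066).
639 ÷ 7 = 91 full weeks with remainder 2, so 91 more Fridays after the first → 92.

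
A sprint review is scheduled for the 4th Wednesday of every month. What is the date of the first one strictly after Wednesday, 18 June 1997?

25 June 1997

June 1997 starts on a Sunday; its first Wednesday is the 4th, so the 4th Wednesday is the 25th — 25 June 1997.
25 June 1997 is after 18 June 1997, so that is the next one.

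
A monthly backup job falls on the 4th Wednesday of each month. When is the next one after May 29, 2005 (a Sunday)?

Jun 22, 2005

May 2005 starts on a Sunday; its first Wednesday is the 4th, so the 4th Wednesday is the 25th — May 25, 2005.
That is not after May 29, 2005, so look at Jun 2005.
Jun 2005 starts on a Wednesday; its first Wednesday is the 1st, so the 4th Wednesday is the 22nd — Jun 22, 2005.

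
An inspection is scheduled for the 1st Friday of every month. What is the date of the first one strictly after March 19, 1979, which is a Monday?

April 6, 1979

March 1979 starts on a Thursday, so its 1st Friday is March 2, 1979 (1 day in).
That is not after March 19, 1979, so look at April 1979.
April 1979 starts on a Sunday, so its 1st Friday is April 6, 1979 (5 days in).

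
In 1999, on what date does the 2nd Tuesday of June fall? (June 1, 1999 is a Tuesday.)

June 8, 1999

June 1999 begins on a Tuesday, so the first Tuesday is June 1.
The 2nd Tuesday is 1 weeks later: 1 + 7 = 8.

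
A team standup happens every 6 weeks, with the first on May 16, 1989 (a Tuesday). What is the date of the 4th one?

Sep 19, 1989

The 4th occurrence is 3 intervals after the first: 3 × 42 = 126 days after May 16, 1989.
May has 31 days — 15 days to the end of May leaves 111.
Jun has 30 days (81 left).
Jul has 31 days (50 left).
Aug has 31 days (19 left).
19 days into Sep → Sep 19, 1989.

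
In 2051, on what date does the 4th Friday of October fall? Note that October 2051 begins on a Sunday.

October 2051 begins on a Sunday, so the first Friday is October 6 (5 days later).
The 4th Friday is 3 weeks later: 6 + 21 = 27.

27 October 2051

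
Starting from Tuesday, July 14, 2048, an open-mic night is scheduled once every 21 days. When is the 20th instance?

The 20th occurrence is 19 intervals after the first: 19 × 21 = 399 days after July 14, 2048.
July has 31 days — 17 days to the end of July leaves 382.
August has 31 days (351 left).
September has 30 days (321 left).
October has 31 days (290 left).
November has 30 days (260 left).
December has 31 days (229 left).
January has 31 days (198 left).
February has 28 days (170 left).
March has 31 days (139 left).
April has 30 days (109 left).
May has 31 days (78 left).
June has 30 days (48 left).
July has 31 days (17 left).
17 days into August → August 17, 2049.

August 17, 2049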